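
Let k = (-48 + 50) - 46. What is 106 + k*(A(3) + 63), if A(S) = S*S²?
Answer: -3854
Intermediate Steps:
k = -44 (k = 2 - 46 = -44)
A(S) = S³
106 + k*(A(3) + 63) = 106 - 44*(3³ + 63) = 106 - 44*(27 + 63) = 106 - 44*90 = 106 - 3960 = -3854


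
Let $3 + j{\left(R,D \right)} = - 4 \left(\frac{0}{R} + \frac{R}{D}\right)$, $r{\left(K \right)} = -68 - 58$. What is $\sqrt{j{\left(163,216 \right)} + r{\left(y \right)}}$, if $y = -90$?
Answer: $\frac{i \sqrt{42774}}{18} \approx 11.49 i$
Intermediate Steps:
$r{\left(K \right)} = -126$ ($r{\left(K \right)} = -68 - 58 = -126$)
$j{\left(R,D \right)} = -3 - \frac{4 R}{D}$ ($j{\left(R,D \right)} = -3 - 4 \left(\frac{0}{R} + \frac{R}{D}\right) = -3 - 4 \left(0 + \frac{R}{D}\right) = -3 - 4 \frac{R}{D} = -3 - \frac{4 R}{D}$)
$\sqrt{j{\left(163,216 \right)} + r{\left(y \right)}} = \sqrt{\left(-3 - \frac{652}{216}\right) - 126} = \sqrt{\left(-3 - 652 \cdot \frac{1}{216}\right) - 126} = \sqrt{\left(-3 - \frac{163}{54}\right) - 126} = \sqrt{- \frac{325}{54} - 126} = \sqrt{- \frac{7129}{54}} = \frac{i \sqrt{42774}}{18}$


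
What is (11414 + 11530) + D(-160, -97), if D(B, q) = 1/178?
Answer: 4084033/178 ≈ 22944.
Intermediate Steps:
D(B, q) = 1/178
(11414 + 11530) + D(-160, -97) = (11414 + 11530) + 1/178 = 22944 + 1/178 = 4084033/178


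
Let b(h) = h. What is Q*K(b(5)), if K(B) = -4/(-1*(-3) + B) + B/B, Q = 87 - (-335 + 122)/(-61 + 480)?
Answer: 18333/419 ≈ 43.754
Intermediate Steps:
Q = 36666/419 (Q = 87 - (-213)/419 = 87 - 1*(-213/419) = 87 + 213/419 = 36666/419 ≈ 87.508)
K(B) = 1 - 4/(3 + B) (K(B) = -4/(3 + B) + 1 = 1 - 4/(3 + B))
Q*K(b(5)) = 36666*((-1 + 5)/(3 + 5))/419 = 36666*(4/8)/419 = 36666*((⅛)*4)/419 = (36666/419)*(½) = 18333/419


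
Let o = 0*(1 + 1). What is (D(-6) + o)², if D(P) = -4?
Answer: 16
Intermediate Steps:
o = 0 (o = 0*2 = 0)
(D(-6) + o)² = (-4 + 0)² = (-4)² = 16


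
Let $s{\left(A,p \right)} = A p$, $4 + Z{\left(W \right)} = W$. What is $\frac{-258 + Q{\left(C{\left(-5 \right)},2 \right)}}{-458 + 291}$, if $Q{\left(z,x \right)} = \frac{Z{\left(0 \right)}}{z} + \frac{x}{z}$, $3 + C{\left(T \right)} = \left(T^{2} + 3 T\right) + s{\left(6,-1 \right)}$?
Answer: $\frac{260}{167} \approx 1.5569$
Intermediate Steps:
$Z{\left(W \right)} = -4 + W$
$C{\left(T \right)} = -9 + T^{2} + 3 T$ ($C{\left(T \right)} = -3 + \left(\left(T^{2} + 3 T\right) + 6 \left(-1\right)\right) = -3 - \left(6 - T^{2} - 3 T\right) = -3 + \left(-6 + T^{2} + 3 T\right) = -9 + T^{2} + 3 T$)
$Q{\left(z,x \right)} = - \frac{4}{z} + \frac{x}{z}$ ($Q{\left(z,x \right)} = \frac{-4 + 0}{z} + \frac{x}{z} = - \frac{4}{z} + \frac{x}{z}$)
$\frac{-258 + Q{\left(C{\left(-5 \right)},2 \right)}}{-458 + 291} = \frac{-258 + \frac{-4 + 2}{-9 + \left(-5\right)^{2} + 3 \left(-5\right)}}{-458 + 291} = \frac{-258 + \frac{1}{-9 + 25 - 15} \left(-2\right)}{-167} = \left(-258 + 1^{-1} \left(-2\right)\right) \left(- \frac{1}{167}\right) = \left(-258 + 1 \left(-2\right)\right) \left(- \frac{1}{167}\right) = \left(-258 - 2\right) \left(- \frac{1}{167}\right) = \left(-260\right) \left(- \frac{1}{167}\right) = \frac{260}{167}$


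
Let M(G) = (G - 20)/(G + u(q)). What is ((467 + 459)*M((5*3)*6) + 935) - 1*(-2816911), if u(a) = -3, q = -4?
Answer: 245217422/87 ≈ 2.8186e+6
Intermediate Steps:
M(G) = (-20 + G)/(-3 + G) (M(G) = (G - 20)/(G - 3) = (-20 + G)/(-3 + G))
((467 + 459)*M((5*3)*6) + 935) - 1*(-2816911) = ((467 + 459)*((-20 + (5*3)*6)/(-3 + (5*3)*6)) + 935) - 1*(-2816911) = (926*((-20 + 15*6)/(-3 + 15*6)) + 935) + 2816911 = (926*((-20 + 90)/(-3 + 90)) + 935) + 2816911 = (926*(70/87) + 935) + 2816911 = (64820/87 + 935) + 2816911 = 146165/87 + 2816911 = 245217422/87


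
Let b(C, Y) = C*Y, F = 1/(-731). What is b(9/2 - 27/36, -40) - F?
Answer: -109649/731 ≈ -150.00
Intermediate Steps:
F = -1/731 ≈ -0.0013680
b(9/2 - 27/36, -40) - F = (9/2 - 27/36)*(-40) - 1*(-1/731) = (9*(½) - 27*1/36)*(-40) + 1/731 = (9/2 - ¾)*(-40) + 1/731 = (15/4)*(-40) + 1/731 = -150 + 1/731 = -109649/731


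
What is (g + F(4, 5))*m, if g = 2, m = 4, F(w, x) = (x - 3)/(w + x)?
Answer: 80/9 ≈ 8.8889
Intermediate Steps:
F(w, x) = (-3 + x)/(w + x)
(g + F(4, 5))*m = (2 + (-3 + 5)/(4 + 5))*4 = (2 + 2/9)*4 = (20/9)*4 = 80/9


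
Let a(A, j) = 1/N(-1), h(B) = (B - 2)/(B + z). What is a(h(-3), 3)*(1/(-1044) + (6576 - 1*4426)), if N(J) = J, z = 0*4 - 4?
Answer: -2244599/1044 ≈ -2150.0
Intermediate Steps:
z = -4 (z = 0 - 4 = -4)
h(B) = (-2 + B)/(-4 + B) (h(B) = (B - 2)/(B - 4) = (-2 + B)/(-4 + B))
a(A, j) = -1 (a(A, j) = 1/(-1) = -1)
a(h(-3), 3)*(1/(-1044) + (6576 - 1*4426)) = -(1/(-1044) + (6576 - 1*4426)) = -(-1/1044 + (6576 - 4426)) = -(-1/1044 + 2150) = -1*2244599/1044 = -2244599/1044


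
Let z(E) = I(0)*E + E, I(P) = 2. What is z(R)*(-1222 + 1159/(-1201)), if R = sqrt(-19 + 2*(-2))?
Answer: -4406343*I*sqrt(23)/1201 ≈ -17595.0*I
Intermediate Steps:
R = I*sqrt(23) (R = sqrt(-19 - 4) = sqrt(-23) = I*sqrt(23) ≈ 4.7958*I)
z(E) = 3*E (z(E) = 2*E + E = 3*E)
z(R)*(-1222 + 1159/(-1201)) = (3*(I*sqrt(23)))*(-1222 + 1159/(-1201)) = (3*I*sqrt(23))*(-1222 + 1159*(-1/1201)) = (3*I*sqrt(23))*(-1222 - 1159/1201) = (3*I*sqrt(23))*(-1468781/1201) = -4406343*I*sqrt(23)/1201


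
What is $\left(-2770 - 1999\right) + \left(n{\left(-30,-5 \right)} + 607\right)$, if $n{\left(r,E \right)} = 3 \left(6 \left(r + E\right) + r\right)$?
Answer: $-4882$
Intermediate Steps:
$n{\left(r,E \right)} = 18 E + 21 r$ ($n{\left(r,E \right)} = 3 \left(6 \left(E + r\right) + r\right) = 3 \left(\left(6 E + 6 r\right) + r\right) = 3 \left(6 E + 7 r\right) = 18 E + 21 r$)
$\left(-2770 - 1999\right) + \left(n{\left(-30,-5 \right)} + 607\right) = \left(-2770 - 1999\right) + \left(\left(18 \left(-5\right) + 21 \left(-30\right)\right) + 607\right) = -4769 + \left(\left(-90 - 630\right) + 607\right) = -4769 + \left(-720 + 607\right) = -4769 - 113 = -4882$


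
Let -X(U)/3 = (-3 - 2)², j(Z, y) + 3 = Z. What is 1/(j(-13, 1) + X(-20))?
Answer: -1/91 ≈ -0.010989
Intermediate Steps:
j(Z, y) = -3 + Z
X(U) = -75 (X(U) = -3*(-3 - 2)² = -3*(-5)² = -3*25 = -75)
1/(j(-13, 1) + X(-20)) = 1/((-3 - 13) - 75) = 1/(-16 - 75) = 1/(-91) = -1/91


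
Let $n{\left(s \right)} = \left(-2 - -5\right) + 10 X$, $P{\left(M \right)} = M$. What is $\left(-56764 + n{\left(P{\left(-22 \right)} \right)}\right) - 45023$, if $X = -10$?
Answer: $-101884$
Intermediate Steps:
$n{\left(s \right)} = -97$ ($n{\left(s \right)} = \left(-2 - -5\right) + 10 \left(-10\right) = \left(-2 + 5\right) - 100 = 3 - 100 = -97$)
$\left(-56764 + n{\left(P{\left(-22 \right)} \right)}\right) - 45023 = \left(-56764 - 97\right) - 45023 = -56861 - 45023 = -101884$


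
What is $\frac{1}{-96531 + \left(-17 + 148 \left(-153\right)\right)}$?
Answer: $- \frac{1}{119192} \approx -8.3898 \cdot 10^{-6}$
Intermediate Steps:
$\frac{1}{-96531 + \left(-17 + 148 \left(-153\right)\right)} = \frac{1}{-96531 - 22661} = \frac{1}{-119192} = - \frac{1}{119192}$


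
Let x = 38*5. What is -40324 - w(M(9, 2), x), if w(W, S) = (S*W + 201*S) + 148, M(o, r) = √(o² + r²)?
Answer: -78662 - 190*√85 ≈ -80414.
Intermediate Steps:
x = 190
w(W, S) = 148 + 201*S + S*W (w(W, S) = (201*S + S*W) + 148 = 148 + 201*S + S*W)
-40324 - w(M(9, 2), x) = -40324 - (148 + 201*190 + 190*√(9² + 2²)) = -40324 - (148 + 38190 + 190*√(81 + 4)) = -40324 - (148 + 38190 + 190*√85) = -40324 - (38338 + 190*√85) = -40324 + (-38338 - 190*√85) = -78662 - 190*√85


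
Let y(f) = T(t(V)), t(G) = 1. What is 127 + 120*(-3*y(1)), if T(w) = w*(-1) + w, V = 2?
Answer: 127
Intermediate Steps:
T(w) = 0 (T(w) = -w + w = 0)
y(f) = 0
127 + 120*(-3*y(1)) = 127 + 120*(-3*0) = 127 + 120*0 = 127 + 0 = 127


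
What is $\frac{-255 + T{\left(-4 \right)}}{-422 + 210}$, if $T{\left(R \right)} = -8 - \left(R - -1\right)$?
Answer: $\frac{65}{53} \approx 1.2264$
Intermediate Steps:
$T{\left(R \right)} = -9 - R$ ($T{\left(R \right)} = -8 - \left(R + 1\right) = -8 - \left(1 + R\right) = -9 - R$)
$\frac{-255 + T{\left(-4 \right)}}{-422 + 210} = \frac{-255 - 5}{-422 + 210} = \frac{-255 + \left(-9 + 4\right)}{-212} = \left(-255 - 5\right) \left(- \frac{1}{212}\right) = \left(-260\right) \left(- \frac{1}{212}\right) = \frac{65}{53}$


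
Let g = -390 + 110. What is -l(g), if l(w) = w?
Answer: 280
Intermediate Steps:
g = -280
-l(g) = -1*(-280) = 280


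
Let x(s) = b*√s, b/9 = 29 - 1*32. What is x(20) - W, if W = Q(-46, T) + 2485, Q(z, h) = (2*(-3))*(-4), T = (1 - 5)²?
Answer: -2509 - 54*√5 ≈ -2629.7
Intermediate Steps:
T = 16 (T = (-4)² = 16)
Q(z, h) = 24 (Q(z, h) = -6*(-4) = 24)
W = 2509 (W = 24 + 2485 = 2509)
b = -27 (b = 9*(29 - 1*32) = 9*(29 - 32) = 9*(-3) = -27)
x(s) = -27*√s
x(20) - W = -54*√5 - 1*2509 = -54*√5 - 2509 = -2509 - 54*√5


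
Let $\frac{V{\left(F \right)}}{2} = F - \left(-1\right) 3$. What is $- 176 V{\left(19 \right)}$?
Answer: $-7744$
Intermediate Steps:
$V{\left(F \right)} = 6 + 2 F$ ($V{\left(F \right)} = 2 \left(F - \left(-1\right) 3\right) = 2 \left(F - -3\right) = 2 \left(F + 3\right) = 2 \left(3 + F\right) = 6 + 2 F$)
$- 176 V{\left(19 \right)} = - 176 \left(6 + 2 \cdot 19\right) = - 176 \left(6 + 38\right) = \left(-176\right) 44 = -7744$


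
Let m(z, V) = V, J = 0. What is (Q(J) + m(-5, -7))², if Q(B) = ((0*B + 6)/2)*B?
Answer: 49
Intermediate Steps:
Q(B) = 3*B (Q(B) = ((0 + 6)*(½))*B = (6*(½))*B = 3*B)
(Q(J) + m(-5, -7))² = (3*0 - 7)² = (0 - 7)² = (-7)² = 49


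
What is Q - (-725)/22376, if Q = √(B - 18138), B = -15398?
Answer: 725/22376 + 16*I*√131 ≈ 0.032401 + 183.13*I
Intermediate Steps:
Q = 16*I*√131 (Q = √(-15398 - 18138) = √(-33536) = 16*I*√131 ≈ 183.13*I)
Q - (-725)/22376 = 16*I*√131 - (-725)/22376 = 16*I*√131 - 1*(-725/22376) = 16*I*√131 + 725/22376 = 725/22376 + 16*I*√131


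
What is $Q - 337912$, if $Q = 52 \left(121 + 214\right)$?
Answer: $-320492$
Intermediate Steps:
$Q = 17420$ ($Q = 52 \cdot 335 = 17420$)
$Q - 337912 = 17420 - 337912 = -320492$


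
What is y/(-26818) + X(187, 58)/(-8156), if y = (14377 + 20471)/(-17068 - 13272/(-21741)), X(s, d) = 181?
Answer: -2266386110335/102476678096084 ≈ -0.022116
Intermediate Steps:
y = -21045288/10307281 (y = 34848/(-17068 - 13272*(-1/21741)) = 34848/(-17068 + 4424/7247) = 34848/(-123687372/7247) = 34848*(-7247/123687372) = -21045288/10307281 ≈ -2.0418)
y/(-26818) + X(187, 58)/(-8156) = -21045288/10307281/(-26818) + 181/(-8156) = -21045288/10307281*(-1/26818) + 181*(-1/8156) = 956604/12564575539 - 181/8156 = -2266386110335/102476678096084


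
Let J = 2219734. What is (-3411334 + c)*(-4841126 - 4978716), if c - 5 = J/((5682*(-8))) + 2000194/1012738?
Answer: 192766875022806930775435/5754377316 ≈ 3.3499e+13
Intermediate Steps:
c = -481728265147/11508754632 (c = 5 + (2219734/((5682*(-8))) + 2000194/1012738) = 5 + (2219734/(-45456) + 2000194*(1/1012738)) = 5 + (2219734*(-1/45456) + 1000097/506369) = 5 + (-1109867/22728 + 1000097/506369) = 5 - 539272038307/11508754632 = -481728265147/11508754632 ≈ -41.858)
(-3411334 + c)*(-4841126 - 4978716) = (-3411334 - 481728265147/11508754632)*(-4841126 - 4978716) = -39260687702064235/11508754632*(-9819842) = 192766875022806930775435/5754377316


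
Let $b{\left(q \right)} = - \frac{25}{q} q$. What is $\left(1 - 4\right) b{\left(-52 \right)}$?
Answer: $75$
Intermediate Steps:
$b{\left(q \right)} = -25$
$\left(1 - 4\right) b{\left(-52 \right)} = \left(1 - 4\right) \left(-25\right) = \left(-3\right) \left(-25\right) = 75$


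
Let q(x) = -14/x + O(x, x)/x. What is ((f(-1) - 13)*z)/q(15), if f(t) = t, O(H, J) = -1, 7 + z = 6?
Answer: -14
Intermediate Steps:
z = -1 (z = -7 + 6 = -1)
q(x) = -15/x (q(x) = -14/x - 1/x = -15/x)
((f(-1) - 13)*z)/q(15) = ((-1 - 13)*(-1))/((-15/15)) = (-14*(-1))/((-15*1/15)) = 14/(-1) = 14*(-1) = -14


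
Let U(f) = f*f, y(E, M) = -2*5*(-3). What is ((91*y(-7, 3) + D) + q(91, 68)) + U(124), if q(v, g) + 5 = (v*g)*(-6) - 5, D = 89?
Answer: -18943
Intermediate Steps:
y(E, M) = 30 (y(E, M) = -10*(-3) = 30)
U(f) = f²
q(v, g) = -10 - 6*g*v (q(v, g) = -5 + ((v*g)*(-6) - 5) = -5 + ((g*v)*(-6) - 5) = -5 + (-6*g*v - 5) = -5 + (-5 - 6*g*v) = -10 - 6*g*v)
((91*y(-7, 3) + D) + q(91, 68)) + U(124) = ((91*30 + 89) + (-10 - 6*68*91)) + 124² = ((2730 + 89) + (-10 - 37128)) + 15376 = (2819 - 37138) + 15376 = -34319 + 15376 = -18943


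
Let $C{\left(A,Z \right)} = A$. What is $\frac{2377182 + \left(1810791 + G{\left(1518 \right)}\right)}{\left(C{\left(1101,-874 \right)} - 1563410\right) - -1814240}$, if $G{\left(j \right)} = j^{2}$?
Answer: $\frac{2164099}{83977} \approx 25.77$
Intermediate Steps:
$\frac{2377182 + \left(1810791 + G{\left(1518 \right)}\right)}{\left(C{\left(1101,-874 \right)} - 1563410\right) - -1814240} = \frac{2377182 + \left(1810791 + 1518^{2}\right)}{\left(1101 - 1563410\right) - -1814240} = \frac{2377182 + \left(1810791 + 2304324\right)}{-1562309 + 1814240} = \frac{2377182 + 4115115}{251931} = 6492297 \cdot \frac{1}{251931} = \frac{2164099}{83977}$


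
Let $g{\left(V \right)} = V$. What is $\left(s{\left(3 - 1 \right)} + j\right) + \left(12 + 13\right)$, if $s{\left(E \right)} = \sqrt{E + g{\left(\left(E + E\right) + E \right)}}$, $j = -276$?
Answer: $-251 + 2 \sqrt{2} \approx -248.17$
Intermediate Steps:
$s{\left(E \right)} = 2 \sqrt{E}$ ($s{\left(E \right)} = \sqrt{E + \left(\left(E + E\right) + E\right)} = \sqrt{E + \left(2 E + E\right)} = \sqrt{E + 3 E} = \sqrt{4 E} = 2 \sqrt{E}$)
$\left(s{\left(3 - 1 \right)} + j\right) + \left(12 + 13\right) = \left(2 \sqrt{3 - 1} - 276\right) + \left(12 + 13\right) = \left(2 \sqrt{2} - 276\right) + 25 = \left(-276 + 2 \sqrt{2}\right) + 25 = -251 + 2 \sqrt{2}$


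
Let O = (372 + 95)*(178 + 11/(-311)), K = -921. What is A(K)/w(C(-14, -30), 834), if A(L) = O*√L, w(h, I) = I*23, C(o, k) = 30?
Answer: 8615683*I*√921/1988534 ≈ 131.49*I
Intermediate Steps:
w(h, I) = 23*I
O = 25847049/311 (O = 467*(178 + 11*(-1/311)) = 467*(178 - 11/311) = 467*(55347/311) = 25847049/311 ≈ 83110.)
A(L) = 25847049*√L/311
A(K)/w(C(-14, -30), 834) = (25847049*√(-921)/311)/((23*834)) = (25847049*(I*√921)/311)/19182 = (25847049*I*√921/311)*(1/19182) = 8615683*I*√921/1988534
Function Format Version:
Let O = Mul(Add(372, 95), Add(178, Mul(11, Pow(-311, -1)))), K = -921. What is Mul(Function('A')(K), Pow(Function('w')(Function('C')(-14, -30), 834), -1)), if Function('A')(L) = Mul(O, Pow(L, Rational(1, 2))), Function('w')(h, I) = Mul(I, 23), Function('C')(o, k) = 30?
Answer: Mul(Rational(8615683, 1988534), I, Pow(921, Rational(1, 2))) ≈ Mul(131.49, I)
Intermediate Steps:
Function('w')(h, I) = Mul(23, I)
O = Rational(25847049, 311) (O = Mul(467, Add(178, Mul(11, Rational(-1, 311)))) = Mul(467, Add(178, Rational(-11, 311))) = Mul(467, Rational(55347, 311)) = Rational(25847049, 311) ≈ 83110.)
Function('A')(L) = Mul(Rational(25847049, 311), Pow(L, Rational(1, 2)))
Mul(Function('A')(K), Pow(Function('w')(Function('C')(-14, -30), 834), -1)) = Mul(Mul(Rational(25847049, 311), Pow(-921, Rational(1, 2))), Pow(Mul(23, 834), -1)) = Mul(Mul(Rational(25847049, 311), Mul(I, Pow(921, Rational(1, 2)))), Pow(19182, -1)) = Mul(Mul(Rational(25847049, 311), I, Pow(921, Rational(1, 2))), Rational(1, 19182)) = Mul(Rational(8615683, 1988534), I, Pow(921, Rational(1, 2)))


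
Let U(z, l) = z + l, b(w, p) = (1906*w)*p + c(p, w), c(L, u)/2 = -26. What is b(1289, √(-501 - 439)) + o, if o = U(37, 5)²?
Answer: 1712 + 4913668*I*√235 ≈ 1712.0 + 7.5325e+7*I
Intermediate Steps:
c(L, u) = -52 (c(L, u) = 2*(-26) = -52)
b(w, p) = -52 + 1906*p*w (b(w, p) = (1906*w)*p - 52 = 1906*p*w - 52 = -52 + 1906*p*w)
U(z, l) = l + z
o = 1764 (o = (5 + 37)² = 42² = 1764)
b(1289, √(-501 - 439)) + o = (-52 + 1906*√(-501 - 439)*1289) + 1764 = (-52 + 1906*√(-940)*1289) + 1764 = (-52 + 1906*(2*I*√235)*1289) + 1764 = (-52 + 4913668*I*√235) + 1764 = 1712 + 4913668*I*√235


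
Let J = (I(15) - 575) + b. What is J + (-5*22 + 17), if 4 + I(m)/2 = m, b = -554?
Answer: -1200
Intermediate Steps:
I(m) = -8 + 2*m
J = -1107 (J = ((-8 + 2*15) - 575) - 554 = ((-8 + 30) - 575) - 554 = (22 - 575) - 554 = -553 - 554 = -1107)
J + (-5*22 + 17) = -1107 + (-5*22 + 17) = -1107 + (-110 + 17) = -1107 - 93 = -1200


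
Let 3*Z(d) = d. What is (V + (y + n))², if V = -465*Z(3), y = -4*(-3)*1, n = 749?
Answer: 87616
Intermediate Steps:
Z(d) = d/3
y = 12 (y = 12*1 = 12)
V = -465 (V = -155*3 = -465*1 = -465)
(V + (y + n))² = (-465 + (12 + 749))² = (-465 + 761)² = 296² = 87616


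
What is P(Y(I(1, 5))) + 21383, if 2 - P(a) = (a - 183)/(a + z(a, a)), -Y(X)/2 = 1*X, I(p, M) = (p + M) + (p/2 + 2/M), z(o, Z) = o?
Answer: 491691/23 ≈ 21378.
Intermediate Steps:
I(p, M) = M + 2/M + 3*p/2 (I(p, M) = (M + p) + (p*(1/2) + 2/M) = (M + p) + (p/2 + 2/M) = M + 2/M + 3*p/2)
Y(X) = -2*X
P(a) = 2 - (-183 + a)/(2*a) (P(a) = 2 - (a - 183)/(a + a) = 2 - (-183 + a)/(2*a))
P(Y(I(1, 5))) + 21383 = 3*(61 - 2*(5 + 2/5 + (3/2)*1))/(2*((-2*(5 + 2/5 + (3/2)*1)))) + 21383 = 3*(61 - 2*(5 + 2*(1/5) + 3/2))/(2*((-2*(5 + 2*(1/5) + 3/2)))) + 21383 = 3*(61 - 2*(5 + 2/5 + 3/2))/(2*((-2*(5 + 2/5 + 3/2)))) + 21383 = 3*(61 - 2*69/10)/(2*((-2*69/10))) + 21383 = 3*(61 - 69/5)/(2*(-69/5)) + 21383 = (3/2)*(-5/69)*(236/5) + 21383 = -118/23 + 21383 = 491691/23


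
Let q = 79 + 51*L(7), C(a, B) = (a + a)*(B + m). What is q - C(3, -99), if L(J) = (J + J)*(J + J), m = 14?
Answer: 10585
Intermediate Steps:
L(J) = 4*J² (L(J) = (2*J)*(2*J) = 4*J²)
C(a, B) = 2*a*(14 + B) (C(a, B) = (a + a)*(B + 14) = (2*a)*(14 + B) = 2*a*(14 + B))
q = 10075 (q = 79 + 51*(4*7²) = 79 + 51*(4*49) = 79 + 51*196 = 79 + 9996 = 10075)
q - C(3, -99) = 10075 - 2*3*(14 - 99) = 10075 - 2*3*(-85) = 10075 - 1*(-510) = 10075 + 510 = 10585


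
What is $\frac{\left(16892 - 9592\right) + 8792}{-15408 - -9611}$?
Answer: $- \frac{16092}{5797} \approx -2.7759$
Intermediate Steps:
$\frac{\left(16892 - 9592\right) + 8792}{-15408 - -9611} = \frac{\left(16892 - 9592\right) + 8792}{-15408 + 9611} = \frac{7300 + 8792}{-5797} = 16092 \left(- \frac{1}{5797}\right) = - \frac{16092}{5797}$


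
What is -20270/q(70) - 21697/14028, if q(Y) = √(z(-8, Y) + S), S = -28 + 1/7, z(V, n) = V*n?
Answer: -21697/14028 + 4054*I*√28805/823 ≈ -1.5467 + 836.02*I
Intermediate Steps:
S = -195/7 (S = -28 + ⅐ = -195/7 ≈ -27.857)
q(Y) = √(-195/7 - 8*Y) (q(Y) = √(-8*Y - 195/7) = √(-195/7 - 8*Y))
-20270/q(70) - 21697/14028 = -20270*7/√(-1365 - 392*70) - 21697/14028 = -20270*7/√(-1365 - 27440) - 21697*1/14028 = -20270*(-I*√28805/4115) - 21697/14028 = -(-4054)*I*√28805/823 - 21697/14028 = 4054*I*√28805/823 - 21697/14028 = -21697/14028 + 4054*I*√28805/823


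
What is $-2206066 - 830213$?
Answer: $-3036279$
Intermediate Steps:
$-2206066 - 830213 = -3036279$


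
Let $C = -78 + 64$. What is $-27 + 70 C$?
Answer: $-1007$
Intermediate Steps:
$C = -14$
$-27 + 70 C = -27 + 70 \left(-14\right) = -27 - 980 = -1007$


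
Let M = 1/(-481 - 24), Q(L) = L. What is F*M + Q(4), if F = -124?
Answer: 2144/505 ≈ 4.2455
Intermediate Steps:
M = -1/505 (M = 1/(-505) = -1/505 ≈ -0.0019802)
F*M + Q(4) = -124*(-1/505) + 4 = 124/505 + 4 = 2144/505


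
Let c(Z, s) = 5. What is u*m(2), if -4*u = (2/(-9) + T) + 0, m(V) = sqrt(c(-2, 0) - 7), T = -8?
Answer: 37*I*sqrt(2)/18 ≈ 2.907*I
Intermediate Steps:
m(V) = I*sqrt(2) (m(V) = sqrt(5 - 7) = sqrt(-2) = I*sqrt(2))
u = 37/18 (u = -((2/(-9) - 8) + 0)/4 = -((2*(-1/9) - 8) + 0)/4 = -((-2/9 - 8) + 0)/4 = -(-74/9 + 0)/4 = -1/4*(-74/9) = 37/18 ≈ 2.0556)
u*m(2) = 37*(I*sqrt(2))/18 = 37*I*sqrt(2)/18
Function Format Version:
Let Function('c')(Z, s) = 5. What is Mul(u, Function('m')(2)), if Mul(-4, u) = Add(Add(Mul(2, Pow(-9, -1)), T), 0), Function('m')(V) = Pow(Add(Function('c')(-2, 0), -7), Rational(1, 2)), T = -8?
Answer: Mul(Rational(37, 18), I, Pow(2, Rational(1, 2))) ≈ Mul(2.9070, I)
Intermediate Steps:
Function('m')(V) = Mul(I, Pow(2, Rational(1, 2))) (Function('m')(V) = Pow(Add(5, -7), Rational(1, 2)) = Pow(-2, Rational(1, 2)) = Mul(I, Pow(2, Rational(1, 2))))
u = Rational(37, 18) (u = Mul(Rational(-1, 4), Add(Add(Mul(2, Pow(-9, -1)), -8), 0)) = Mul(Rational(-1, 4), Add(Add(Mul(2, Rational(-1, 9)), -8), 0)) = Mul(Rational(-1, 4), Add(Add(Rational(-2, 9), -8), 0)) = Mul(Rational(-1, 4), Add(Rational(-74, 9), 0)) = Mul(Rational(-1, 4), Rational(-74, 9)) = Rational(37, 18) ≈ 2.0556)
Mul(u, Function('m')(2)) = Mul(Rational(37, 18), Mul(I, Pow(2, Rational(1, 2)))) = Mul(Rational(37, 18), I, Pow(2, Rational(1, 2)))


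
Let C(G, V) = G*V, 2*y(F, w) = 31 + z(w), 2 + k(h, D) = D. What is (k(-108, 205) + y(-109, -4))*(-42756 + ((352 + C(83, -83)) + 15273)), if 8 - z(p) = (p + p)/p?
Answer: -7535430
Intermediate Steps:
z(p) = 6 (z(p) = 8 - (p + p)/p = 8 - 2*p/p = 8 - 1*2 = 8 - 2 = 6)
k(h, D) = -2 + D
y(F, w) = 37/2 (y(F, w) = (31 + 6)/2 = (1/2)*37 = 37/2)
(k(-108, 205) + y(-109, -4))*(-42756 + ((352 + C(83, -83)) + 15273)) = ((-2 + 205) + 37/2)*(-42756 + ((352 + 83*(-83)) + 15273)) = (203 + 37/2)*(-42756 + ((352 - 6889) + 15273)) = 443*(-42756 + (-6537 + 15273))/2 = 443*(-42756 + 8736)/2 = (443/2)*(-34020) = -7535430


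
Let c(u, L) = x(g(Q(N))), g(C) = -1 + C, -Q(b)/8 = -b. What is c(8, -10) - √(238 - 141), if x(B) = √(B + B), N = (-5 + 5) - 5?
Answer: -√97 + I*√82 ≈ -9.8489 + 9.0554*I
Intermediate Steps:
N = -5 (N = 0 - 5 = -5)
Q(b) = 8*b (Q(b) = -(-8)*b = 8*b)
x(B) = √2*√B (x(B) = √(2*B) = √2*√B)
c(u, L) = I*√82 (c(u, L) = √2*√(-1 + 8*(-5)) = √2*√(-1 - 40) = √2*√(-41) = √2*(I*√41) = I*√82)
c(8, -10) - √(238 - 141) = I*√82 - √(238 - 141) = I*√82 - √97 = -√97 + I*√82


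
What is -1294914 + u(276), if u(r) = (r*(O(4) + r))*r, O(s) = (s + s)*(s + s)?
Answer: 24604926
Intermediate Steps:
O(s) = 4*s² (O(s) = (2*s)*(2*s) = 4*s²)
u(r) = r²*(64 + r) (u(r) = (r*(4*4² + r))*r = (r*(4*16 + r))*r = (r*(64 + r))*r = r²*(64 + r))
-1294914 + u(276) = -1294914 + 276²*(64 + 276) = -1294914 + 76176*340 = -1294914 + 25899840 = 24604926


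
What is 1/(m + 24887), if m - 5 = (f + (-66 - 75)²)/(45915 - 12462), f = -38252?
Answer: 33453/832693705 ≈ 4.0174e-5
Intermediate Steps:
m = 148894/33453 (m = 5 + (-38252 + (-66 - 75)²)/(45915 - 12462) = 5 + (-38252 + (-141)²)/33453 = 5 + (-38252 + 19881)*(1/33453) = 5 - 18371*1/33453 = 5 - 18371/33453 = 148894/33453 ≈ 4.4508)
1/(m + 24887) = 1/(148894/33453 + 24887) = 1/(832693705/33453) = 33453/832693705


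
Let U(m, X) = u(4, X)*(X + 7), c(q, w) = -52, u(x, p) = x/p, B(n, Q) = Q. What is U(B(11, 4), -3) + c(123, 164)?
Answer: -172/3 ≈ -57.333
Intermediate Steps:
U(m, X) = 4*(7 + X)/X (U(m, X) = (4/X)*(X + 7) = (4/X)*(7 + X) = 4*(7 + X)/X)
U(B(11, 4), -3) + c(123, 164) = (4 + 28/(-3)) - 52 = (4 + 28*(-1/3)) - 52 = (4 - 28/3) - 52 = -16/3 - 52 = -172/3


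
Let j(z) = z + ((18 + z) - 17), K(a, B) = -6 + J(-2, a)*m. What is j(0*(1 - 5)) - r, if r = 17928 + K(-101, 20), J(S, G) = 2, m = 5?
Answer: -17931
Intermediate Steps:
K(a, B) = 4 (K(a, B) = -6 + 2*5 = -6 + 10 = 4)
j(z) = 1 + 2*z (j(z) = z + (1 + z) = 1 + 2*z)
r = 17932 (r = 17928 + 4 = 17932)
j(0*(1 - 5)) - r = (1 + 2*(0*(1 - 5))) - 1*17932 = (1 + 2*(0*(-4))) - 17932 = (1 + 2*0) - 17932 = (1 + 0) - 17932 = 1 - 17932 = -17931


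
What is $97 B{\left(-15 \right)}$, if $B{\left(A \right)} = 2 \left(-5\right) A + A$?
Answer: $13095$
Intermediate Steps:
$B{\left(A \right)} = - 9 A$ ($B{\left(A \right)} = - 10 A + A = - 9 A$)
$97 B{\left(-15 \right)} = 97 \left(\left(-9\right) \left(-15\right)\right) = 97 \cdot 135 = 13095$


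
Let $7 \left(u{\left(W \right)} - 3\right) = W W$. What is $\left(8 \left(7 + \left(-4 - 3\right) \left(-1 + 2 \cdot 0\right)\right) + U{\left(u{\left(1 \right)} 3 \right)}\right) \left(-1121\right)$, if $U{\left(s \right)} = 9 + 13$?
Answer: $-150214$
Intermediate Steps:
$u{\left(W \right)} = 3 + \frac{W^{2}}{7}$ ($u{\left(W \right)} = 3 + \frac{W W}{7} = 3 + \frac{W^{2}}{7}$)
$U{\left(s \right)} = 22$
$\left(8 \left(7 + \left(-4 - 3\right) \left(-1 + 2 \cdot 0\right)\right) + U{\left(u{\left(1 \right)} 3 \right)}\right) \left(-1121\right) = \left(8 \left(7 + \left(-4 - 3\right) \left(-1 + 2 \cdot 0\right)\right) + 22\right) \left(-1121\right) = \left(8 \left(7 + \left(-4 - 3\right) \left(-1 + 0\right)\right) + 22\right) \left(-1121\right) = \left(8 \left(7 - -7\right) + 22\right) \left(-1121\right) = \left(8 \left(7 + 7\right) + 22\right) \left(-1121\right) = \left(8 \cdot 14 + 22\right) \left(-1121\right) = \left(112 + 22\right) \left(-1121\right) = 134 \left(-1121\right) = -150214$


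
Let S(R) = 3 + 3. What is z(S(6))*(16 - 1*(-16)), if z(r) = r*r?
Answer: 1152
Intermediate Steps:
S(R) = 6
z(r) = r**2
z(S(6))*(16 - 1*(-16)) = 6**2*(16 - 1*(-16)) = 36*(16 + 16) = 36*32 = 1152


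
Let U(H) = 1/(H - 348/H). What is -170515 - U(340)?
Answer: -4913048780/28813 ≈ -1.7052e+5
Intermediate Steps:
-170515 - U(340) = -170515 - 340/(-348 + 340**2) = -170515 - 340/(-348 + 115600) = -170515 - 340/115252 = -170515 - 1*85/28813 = -170515 - 85/28813 = -4913048780/28813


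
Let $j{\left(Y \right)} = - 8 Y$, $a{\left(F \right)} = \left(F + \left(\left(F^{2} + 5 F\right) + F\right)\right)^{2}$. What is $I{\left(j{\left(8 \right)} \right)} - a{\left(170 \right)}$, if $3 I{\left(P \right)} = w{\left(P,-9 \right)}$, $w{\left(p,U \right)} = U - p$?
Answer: $- \frac{2716224245}{3} \approx -9.0541 \cdot 10^{8}$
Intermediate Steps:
$a{\left(F \right)} = \left(F^{2} + 7 F\right)^{2}$ ($a{\left(F \right)} = \left(F + \left(F^{2} + 6 F\right)\right)^{2} = \left(F^{2} + 7 F\right)^{2}$)
$I{\left(P \right)} = -3 - \frac{P}{3}$ ($I{\left(P \right)} = \frac{-9 - P}{3} = -3 - \frac{P}{3}$)
$I{\left(j{\left(8 \right)} \right)} - a{\left(170 \right)} = \left(-3 - \frac{\left(-8\right) 8}{3}\right) - 170^{2} \left(7 + 170\right)^{2} = \left(-3 - - \frac{64}{3}\right) - 28900 \cdot 177^{2} = \left(-3 + \frac{64}{3}\right) - 28900 \cdot 31329 = \frac{55}{3} - 905408100 = - \frac{2716224245}{3}$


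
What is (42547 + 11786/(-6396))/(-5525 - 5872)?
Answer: -136059413/36447606 ≈ -3.7330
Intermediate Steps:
(42547 + 11786/(-6396))/(-5525 - 5872) = (42547 + 11786*(-1/6396))/(-11397) = (42547 - 5893/3198)*(-1/11397) = (136059413/3198)*(-1/11397) = -136059413/36447606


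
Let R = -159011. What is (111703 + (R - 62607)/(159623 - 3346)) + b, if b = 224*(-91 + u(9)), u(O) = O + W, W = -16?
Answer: 14025795409/156277 ≈ 89750.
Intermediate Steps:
u(O) = -16 + O (u(O) = O - 16 = -16 + O)
b = -21952 (b = 224*(-91 + (-16 + 9)) = 224*(-91 - 7) = 224*(-98) = -21952)
(111703 + (R - 62607)/(159623 - 3346)) + b = (111703 + (-159011 - 62607)/(159623 - 3346)) - 21952 = (111703 - 221618/156277) - 21952 = 17456388113/156277 - 21952 = 14025795409/156277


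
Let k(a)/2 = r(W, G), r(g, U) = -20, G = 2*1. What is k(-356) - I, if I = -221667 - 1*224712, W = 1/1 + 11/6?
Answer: 446339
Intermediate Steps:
G = 2
W = 17/6 (W = 1*1 + 11*(1/6) = 1 + 11/6 = 17/6 ≈ 2.8333)
k(a) = -40 (k(a) = 2*(-20) = -40)
I = -446379 (I = -221667 - 224712 = -446379)
k(-356) - I = -40 - 1*(-446379) = -40 + 446379 = 446339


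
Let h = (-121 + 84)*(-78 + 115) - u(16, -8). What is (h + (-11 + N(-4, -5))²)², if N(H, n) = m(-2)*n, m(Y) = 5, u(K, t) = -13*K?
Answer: 18225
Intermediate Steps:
N(H, n) = 5*n
h = -1161 (h = (-121 + 84)*(-78 + 115) - (-13)*16 = -37*37 - 1*(-208) = -1369 + 208 = -1161)
(h + (-11 + N(-4, -5))²)² = (-1161 + (-11 + 5*(-5))²)² = (-1161 + (-11 - 25)²)² = (-1161 + (-36)²)² = (-1161 + 1296)² = 135² = 18225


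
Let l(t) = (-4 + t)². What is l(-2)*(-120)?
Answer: -4320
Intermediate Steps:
l(-2)*(-120) = (-4 - 2)²*(-120) = (-6)²*(-120) = 36*(-120) = -4320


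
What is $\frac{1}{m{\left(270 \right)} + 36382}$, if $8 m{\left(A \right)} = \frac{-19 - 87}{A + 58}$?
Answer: $\frac{1312}{47733131} \approx 2.7486 \cdot 10^{-5}$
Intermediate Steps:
$m{\left(A \right)} = - \frac{53}{4 \left(58 + A\right)}$ ($m{\left(A \right)} = \frac{\left(-19 - 87\right) \frac{1}{A + 58}}{8} = \frac{\left(-106\right) \frac{1}{58 + A}}{8} = - \frac{53}{4 \left(58 + A\right)}$)
$\frac{1}{m{\left(270 \right)} + 36382} = \frac{1}{- \frac{53}{232 + 4 \cdot 270} + 36382} = \frac{1}{- \frac{53}{232 + 1080} + 36382} = \frac{1}{- \frac{53}{1312} + 36382} = \frac{1}{\frac{47733131}{1312}} = \frac{1312}{47733131}$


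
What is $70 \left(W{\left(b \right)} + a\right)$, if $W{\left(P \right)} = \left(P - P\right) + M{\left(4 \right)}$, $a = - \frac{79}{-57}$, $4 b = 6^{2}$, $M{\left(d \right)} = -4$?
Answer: $- \frac{10430}{57} \approx -182.98$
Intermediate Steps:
$b = 9$ ($b = \frac{6^{2}}{4} = \frac{1}{4} \cdot 36 = 9$)
$a = \frac{79}{57}$ ($a = \left(-79\right) \left(- \frac{1}{57}\right) = \frac{79}{57} \approx 1.386$)
$W{\left(P \right)} = -4$ ($W{\left(P \right)} = \left(P - P\right) - 4 = 0 - 4 = -4$)
$70 \left(W{\left(b \right)} + a\right) = 70 \left(-4 + \frac{79}{57}\right) = 70 \left(- \frac{149}{57}\right) = - \frac{10430}{57}$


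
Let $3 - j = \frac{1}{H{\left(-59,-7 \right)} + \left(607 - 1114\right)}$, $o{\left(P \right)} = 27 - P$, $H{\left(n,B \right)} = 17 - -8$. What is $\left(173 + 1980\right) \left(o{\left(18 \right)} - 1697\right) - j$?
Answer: $- \frac{1751716695}{482} \approx -3.6343 \cdot 10^{6}$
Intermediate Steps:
$H{\left(n,B \right)} = 25$ ($H{\left(n,B \right)} = 17 + 8 = 25$)
$j = \frac{1447}{482}$ ($j = 3 - \frac{1}{25 + \left(607 - 1114\right)} = 3 - \frac{1}{25 - 507} = 3 - \frac{1}{-482} = 3 - - \frac{1}{482} = 3 + \frac{1}{482} = \frac{1447}{482} \approx 3.0021$)
$\left(173 + 1980\right) \left(o{\left(18 \right)} - 1697\right) - j = \left(173 + 1980\right) \left(\left(27 - 18\right) - 1697\right) - \frac{1447}{482} = 2153 \left(\left(27 - 18\right) - 1697\right) - \frac{1447}{482} = 2153 \left(9 - 1697\right) - \frac{1447}{482} = 2153 \left(-1688\right) - \frac{1447}{482} = -3634264 - \frac{1447}{482} = - \frac{1751716695}{482}$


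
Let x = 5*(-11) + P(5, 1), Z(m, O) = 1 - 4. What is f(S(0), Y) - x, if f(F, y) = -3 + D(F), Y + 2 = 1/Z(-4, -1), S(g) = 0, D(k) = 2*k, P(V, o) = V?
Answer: 47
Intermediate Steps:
Z(m, O) = -3
Y = -7/3 (Y = -2 + 1/(-3) = -2 - 1/3 = -7/3 ≈ -2.3333)
f(F, y) = -3 + 2*F
x = -50 (x = 5*(-11) + 5 = -55 + 5 = -50)
f(S(0), Y) - x = (-3 + 2*0) - 1*(-50) = (-3 + 0) + 50 = -3 + 50 = 47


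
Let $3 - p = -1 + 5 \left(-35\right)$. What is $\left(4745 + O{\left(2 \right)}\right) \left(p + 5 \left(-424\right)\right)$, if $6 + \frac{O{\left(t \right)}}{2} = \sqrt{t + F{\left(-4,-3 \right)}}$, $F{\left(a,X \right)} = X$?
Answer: $-9186753 - 3882 i \approx -9.1868 \cdot 10^{6} - 3882.0 i$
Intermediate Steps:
$p = 179$ ($p = 3 - \left(-1 + 5 \left(-35\right)\right) = 3 - \left(-1 - 175\right) = 3 - -176 = 3 + 176 = 179$)
$O{\left(t \right)} = -12 + 2 \sqrt{-3 + t}$ ($O{\left(t \right)} = -12 + 2 \sqrt{t - 3} = -12 + 2 \sqrt{-3 + t}$)
$\left(4745 + O{\left(2 \right)}\right) \left(p + 5 \left(-424\right)\right) = \left(4745 - \left(12 - 2 \sqrt{-3 + 2}\right)\right) \left(179 + 5 \left(-424\right)\right) = \left(4745 - \left(12 - 2 \sqrt{-1}\right)\right) \left(179 - 2120\right) = \left(4745 - \left(12 - 2 i\right)\right) \left(-1941\right) = \left(4733 + 2 i\right) \left(-1941\right) = -9186753 - 3882 i$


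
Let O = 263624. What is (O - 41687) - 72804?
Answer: 149133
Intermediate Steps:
(O - 41687) - 72804 = (263624 - 41687) - 72804 = 221937 - 72804 = 149133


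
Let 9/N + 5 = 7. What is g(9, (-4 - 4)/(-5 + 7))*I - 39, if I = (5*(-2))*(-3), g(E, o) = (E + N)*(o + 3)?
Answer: -444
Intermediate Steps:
N = 9/2 (N = 9/(-5 + 7) = 9/2 ≈ 4.5000)
g(E, o) = (3 + o)*(9/2 + E) (g(E, o) = (E + 9/2)*(o + 3) = (9/2 + E)*(3 + o) = (3 + o)*(9/2 + E))
I = 30 (I = -10*(-3) = 30)
g(9, (-4 - 4)/(-5 + 7))*I - 39 = (27/2 + 3*9 + 9*((-4 - 4)/(-5 + 7))/2 + 9*((-4 - 4)/(-5 + 7)))*30 - 39 = (27/2 + 27 + 9*(-8/2)/2 + 9*(-8/2))*30 - 39 = (27/2 + 27 + 9*(-8*1/2)/2 + 9*(-8*1/2))*30 - 39 = (27/2 + 27 + (9/2)*(-4) + 9*(-4))*30 - 39 = (27/2 + 27 - 18 - 36)*30 - 39 = -27/2*30 - 39 = -405 - 39 = -444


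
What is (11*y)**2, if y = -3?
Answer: 1089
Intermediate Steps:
(11*y)**2 = (11*(-3))**2 = (-33)**2 = 1089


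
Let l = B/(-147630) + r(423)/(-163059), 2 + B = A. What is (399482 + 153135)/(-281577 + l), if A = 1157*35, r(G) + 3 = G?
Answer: -119845203285990/61065233220007 ≈ -1.9626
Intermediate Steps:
r(G) = -3 + G
A = 40495
B = 40493 (B = -2 + 40495 = 40493)
l = -60042817/216868470 (l = 40493/(-147630) + (-3 + 423)/(-163059) = 40493*(-1/147630) + 420*(-1/163059) = -40493/147630 - 140/54353 = -60042817/216868470 ≈ -0.27686)
(399482 + 153135)/(-281577 + l) = (399482 + 153135)/(-281577 - 60042817/216868470) = 552617/(-61065233220007/216868470) = 552617*(-216868470/61065233220007) = -119845203285990/61065233220007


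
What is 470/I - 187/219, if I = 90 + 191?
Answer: 50383/61539 ≈ 0.81872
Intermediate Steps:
I = 281
470/I - 187/219 = 470/281 - 187/219 = 50383/61539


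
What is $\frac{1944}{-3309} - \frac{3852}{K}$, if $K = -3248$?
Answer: $\frac{536013}{895636} \approx 0.59847$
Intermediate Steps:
$\frac{1944}{-3309} - \frac{3852}{K} = \frac{1944}{-3309} - \frac{3852}{-3248} = 1944 \left(- \frac{1}{3309}\right) - - \frac{963}{812} = - \frac{648}{1103} + \frac{963}{812} = \frac{536013}{895636}$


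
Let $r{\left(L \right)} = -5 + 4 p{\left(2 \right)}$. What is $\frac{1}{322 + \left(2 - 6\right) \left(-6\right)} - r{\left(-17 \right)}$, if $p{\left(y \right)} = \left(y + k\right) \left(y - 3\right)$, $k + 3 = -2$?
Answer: $- \frac{2421}{346} \approx -6.9971$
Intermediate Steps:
$k = -5$ ($k = -3 - 2 = -5$)
$p{\left(y \right)} = \left(-5 + y\right) \left(-3 + y\right)$ ($p{\left(y \right)} = \left(y - 5\right) \left(y - 3\right) = \left(-5 + y\right) \left(-3 + y\right)$)
$r{\left(L \right)} = 7$ ($r{\left(L \right)} = -5 + 4 \left(15 + 2^{2} - 16\right) = -5 + 4 \left(15 + 4 - 16\right) = -5 + 4 \cdot 3 = -5 + 12 = 7$)
$\frac{1}{322 + \left(2 - 6\right) \left(-6\right)} - r{\left(-17 \right)} = \frac{1}{322 + \left(2 - 6\right) \left(-6\right)} - 7 = \frac{1}{322 - -24} - 7 = \frac{1}{322 + 24} - 7 = \frac{1}{346} - 7 = - \frac{2421}{346}$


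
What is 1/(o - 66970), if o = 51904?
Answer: -1/15066 ≈ -6.6375e-5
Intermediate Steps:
1/(o - 66970) = 1/(51904 - 66970) = 1/(-15066) = -1/15066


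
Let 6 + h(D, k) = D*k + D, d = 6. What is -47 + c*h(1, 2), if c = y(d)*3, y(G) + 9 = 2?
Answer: 16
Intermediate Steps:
h(D, k) = -6 + D + D*k (h(D, k) = -6 + (D*k + D) = -6 + (D + D*k) = -6 + D + D*k)
y(G) = -7 (y(G) = -9 + 2 = -7)
c = -21 (c = -7*3 = -21)
-47 + c*h(1, 2) = -47 - 21*(-6 + 1 + 1*2) = -47 - 21*(-6 + 1 + 2) = -47 - 21*(-3) = -47 + 63 = 16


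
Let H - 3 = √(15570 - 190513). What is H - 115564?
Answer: -115561 + I*√174943 ≈ -1.1556e+5 + 418.26*I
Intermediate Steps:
H = 3 + I*√174943 (H = 3 + √(15570 - 190513) = 3 + √(-174943) = 3 + I*√174943 ≈ 3.0 + 418.26*I)
H - 115564 = (3 + I*√174943) - 115564 = -115561 + I*√174943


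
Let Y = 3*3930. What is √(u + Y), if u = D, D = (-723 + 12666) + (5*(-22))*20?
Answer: √21533 ≈ 146.74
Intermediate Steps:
Y = 11790
D = 9743 (D = 11943 - 110*20 = 11943 - 2200 = 9743)
u = 9743
√(u + Y) = √(9743 + 11790) = √21533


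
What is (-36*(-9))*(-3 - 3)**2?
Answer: 11664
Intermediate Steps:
(-36*(-9))*(-3 - 3)**2 = 324*(-6)**2 = 324*36 = 11664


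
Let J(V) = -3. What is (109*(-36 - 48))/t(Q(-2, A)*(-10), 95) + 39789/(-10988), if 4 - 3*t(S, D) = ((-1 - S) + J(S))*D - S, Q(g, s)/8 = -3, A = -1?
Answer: -25704915/5362144 ≈ -4.7938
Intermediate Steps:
Q(g, s) = -24 (Q(g, s) = 8*(-3) = -24)
t(S, D) = 4/3 + S/3 - D*(-4 - S)/3 (t(S, D) = 4/3 - (((-1 - S) - 3)*D - S)/3 = 4/3 - ((-4 - S)*D - S)/3 = 4/3 - (D*(-4 - S) - S)/3 = 4/3 - (-S + D*(-4 - S))/3 = 4/3 + (S/3 - D*(-4 - S)/3) = 4/3 + S/3 - D*(-4 - S)/3)
(109*(-36 - 48))/t(Q(-2, A)*(-10), 95) + 39789/(-10988) = (109*(-36 - 48))/(4/3 + (-24*(-10))/3 + (4/3)*95 + (⅓)*95*(-24*(-10))) + 39789/(-10988) = (109*(-84))/(4/3 + (⅓)*240 + 380/3 + (⅓)*95*240) + 39789*(-1/10988) = -9156/(4/3 + 80 + 380/3 + 7600) - 39789/10988 = -9156/7808 - 39789/10988 = -9156*1/7808 - 39789/10988 = -2289/1952 - 39789/10988 = -25704915/5362144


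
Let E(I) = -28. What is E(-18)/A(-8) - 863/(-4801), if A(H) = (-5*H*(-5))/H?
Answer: -112853/120025 ≈ -0.94025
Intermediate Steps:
A(H) = 25 (A(H) = (25*H)/H = 25)
E(-18)/A(-8) - 863/(-4801) = -28/25 - 863/(-4801) = -28*1/25 - 863*(-1/4801) = -28/25 + 863/4801 = -112853/120025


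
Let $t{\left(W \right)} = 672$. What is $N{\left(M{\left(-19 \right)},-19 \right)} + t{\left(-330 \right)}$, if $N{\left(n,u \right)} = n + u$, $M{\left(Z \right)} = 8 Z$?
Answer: $501$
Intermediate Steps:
$N{\left(M{\left(-19 \right)},-19 \right)} + t{\left(-330 \right)} = \left(8 \left(-19\right) - 19\right) + 672 = \left(-152 - 19\right) + 672 = -171 + 672 = 501$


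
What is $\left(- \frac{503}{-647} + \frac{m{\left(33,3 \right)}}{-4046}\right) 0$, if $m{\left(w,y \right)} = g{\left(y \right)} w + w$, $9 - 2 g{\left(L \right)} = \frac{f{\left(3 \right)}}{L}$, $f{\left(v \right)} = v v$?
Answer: $0$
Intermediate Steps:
$f{\left(v \right)} = v^{2}$
$g{\left(L \right)} = \frac{9}{2} - \frac{9}{2 L}$ ($g{\left(L \right)} = \frac{9}{2} - \frac{3^{2} \frac{1}{L}}{2} = \frac{9}{2} - \frac{9 \frac{1}{L}}{2} = \frac{9}{2} - \frac{9}{2 L}$)
$m{\left(w,y \right)} = w + \frac{9 w \left(-1 + y\right)}{2 y}$ ($m{\left(w,y \right)} = \frac{9 \left(-1 + y\right)}{2 y} w + w = \frac{9 w \left(-1 + y\right)}{2 y} + w = w + \frac{9 w \left(-1 + y\right)}{2 y}$)
$\left(- \frac{503}{-647} + \frac{m{\left(33,3 \right)}}{-4046}\right) 0 = \left(- \frac{503}{-647} + \frac{\frac{1}{2} \cdot 33 \cdot \frac{1}{3} \left(-9 + 11 \cdot 3\right)}{-4046}\right) 0 = \left(\left(-503\right) \left(- \frac{1}{647}\right) + \frac{1}{2} \cdot 33 \cdot \frac{1}{3} \left(-9 + 33\right) \left(- \frac{1}{4046}\right)\right) 0 = \left(\frac{503}{647} + \frac{1}{2} \cdot 33 \cdot \frac{1}{3} \cdot 24 \left(- \frac{1}{4046}\right)\right) 0 = \left(\frac{503}{647} + 132 \left(- \frac{1}{4046}\right)\right) 0 = \left(\frac{503}{647} - \frac{66}{2023}\right) 0 = \frac{974867}{1308881} \cdot 0 = 0$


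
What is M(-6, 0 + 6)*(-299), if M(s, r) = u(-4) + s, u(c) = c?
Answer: 2990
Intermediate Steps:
M(s, r) = -4 + s
M(-6, 0 + 6)*(-299) = (-4 - 6)*(-299) = -10*(-299) = 2990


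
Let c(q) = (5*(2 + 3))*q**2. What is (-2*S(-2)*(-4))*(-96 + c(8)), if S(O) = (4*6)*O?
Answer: -577536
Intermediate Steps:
c(q) = 25*q**2 (c(q) = (5*5)*q**2 = 25*q**2)
S(O) = 24*O
(-2*S(-2)*(-4))*(-96 + c(8)) = (-48*(-2)*(-4))*(-96 + 25*8**2) = (-2*(-48)*(-4))*(-96 + 25*64) = (96*(-4))*(-96 + 1600) = -384*1504 = -577536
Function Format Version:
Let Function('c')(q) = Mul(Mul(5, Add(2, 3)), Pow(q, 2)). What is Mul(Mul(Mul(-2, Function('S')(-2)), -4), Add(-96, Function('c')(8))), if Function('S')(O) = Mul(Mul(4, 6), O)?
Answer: -577536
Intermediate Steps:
Function('c')(q) = Mul(25, Pow(q, 2)) (Function('c')(q) = Mul(Mul(5, 5), Pow(q, 2)) = Mul(25, Pow(q, 2)))
Function('S')(O) = Mul(24, O)
Mul(Mul(Mul(-2, Function('S')(-2)), -4), Add(-96, Function('c')(8))) = Mul(Mul(Mul(-2, Mul(24, -2)), -4), Add(-96, Mul(25, Pow(8, 2)))) = Mul(Mul(Mul(-2, -48), -4), Add(-96, Mul(25, 64))) = Mul(Mul(96, -4), Add(-96, 1600)) = Mul(-384, 1504) = -577536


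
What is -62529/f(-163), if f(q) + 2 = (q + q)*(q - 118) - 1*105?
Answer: -62529/91499 ≈ -0.68338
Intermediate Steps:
f(q) = -107 + 2*q*(-118 + q) (f(q) = -2 + ((q + q)*(q - 118) - 1*105) = -2 + ((2*q)*(-118 + q) - 105) = -2 + (2*q*(-118 + q) - 105) = -2 + (-105 + 2*q*(-118 + q)) = -107 + 2*q*(-118 + q))
-62529/f(-163) = -62529/(-107 - 236*(-163) + 2*(-163)²) = -62529/(-107 + 38468 + 2*26569) = -62529/(-107 + 38468 + 53138) = -62529/91499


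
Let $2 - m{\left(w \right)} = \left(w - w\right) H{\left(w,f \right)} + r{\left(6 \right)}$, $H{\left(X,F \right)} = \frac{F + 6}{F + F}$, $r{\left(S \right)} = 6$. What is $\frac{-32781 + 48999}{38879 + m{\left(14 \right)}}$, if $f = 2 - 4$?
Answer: $\frac{16218}{38875} \approx 0.41718$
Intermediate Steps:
$f = -2$ ($f = 2 - 4 = -2$)
$H{\left(X,F \right)} = \frac{6 + F}{2 F}$
$m{\left(w \right)} = -4$ ($m{\left(w \right)} = 2 - \left(\left(w - w\right) \frac{6 - 2}{2 \left(-2\right)} + 6\right) = 2 - \left(0 \cdot \frac{1}{2} \left(- \frac{1}{2}\right) 4 + 6\right) = 2 - \left(0 \left(-1\right) + 6\right) = 2 - \left(0 + 6\right) = 2 - 6 = -4$)
$\frac{-32781 + 48999}{38879 + m{\left(14 \right)}} = \frac{-32781 + 48999}{38879 - 4} = \frac{16218}{38875}$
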